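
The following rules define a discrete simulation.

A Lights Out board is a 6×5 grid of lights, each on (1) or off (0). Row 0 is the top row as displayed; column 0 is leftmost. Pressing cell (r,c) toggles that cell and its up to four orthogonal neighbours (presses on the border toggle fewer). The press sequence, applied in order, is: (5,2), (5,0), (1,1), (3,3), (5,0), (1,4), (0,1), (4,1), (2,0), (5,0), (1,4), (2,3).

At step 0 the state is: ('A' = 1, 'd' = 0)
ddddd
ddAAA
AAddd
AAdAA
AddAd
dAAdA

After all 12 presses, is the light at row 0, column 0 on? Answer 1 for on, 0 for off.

1

k=0  ddddd
ddAAA
AAddd
AAdAA
AddAd
dAAdA
k=1  ddddd
ddAAA
AAddd
AAdAA
AdAAd
dddAA
k=2  ddddd
ddAAA
AAddd
AAdAA
ddAAd
AAdAA
k=3  dAddd
AAdAA
Adddd
AAdAA
ddAAd
AAdAA
k=4  dAddd
AAdAA
AddAd
AAAdd
ddAdd
AAdAA
k=5  dAddd
AAdAA
AddAd
AAAdd
AdAdd
dddAA
k=6  dAddA
AAddd
AddAA
AAAdd
AdAdd
dddAA
k=7  AdAdA
Adddd
AddAA
AAAdd
AdAdd
dddAA
k=8  AdAdA
Adddd
AddAA
AdAdd
dAddd
dAdAA
k=9  AdAdA
ddddd
dAdAA
ddAdd
dAddd
dAdAA
k=10  AdAdA
ddddd
dAdAA
ddAdd
AAddd
AddAA
k=11  AdAdd
dddAA
dAdAd
ddAdd
AAddd
AddAA
k=12  AdAdd
ddddA
dAAdA
ddAAd
AAddd
AddAA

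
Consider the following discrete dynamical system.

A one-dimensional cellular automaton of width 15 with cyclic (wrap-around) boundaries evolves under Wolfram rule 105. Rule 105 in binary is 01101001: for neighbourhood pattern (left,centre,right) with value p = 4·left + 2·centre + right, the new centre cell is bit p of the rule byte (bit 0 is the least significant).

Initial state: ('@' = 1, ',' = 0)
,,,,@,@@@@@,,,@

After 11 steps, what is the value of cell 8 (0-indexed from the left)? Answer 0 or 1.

step 0: ,,,,@,@@@@@,,,@
step 1: ,@@,,@@,,,@,@,,
step 2: ,@@,,@@,@,,@,,@
step 3: @@@,,@@@,,,,,,,
step 4: @,@,,@,@,@@@@@,
step 5: ,@,,,,@,@@,,,@@
step 6: @,,@@,,@@@,@,@@
step 7: @,,@@,,@,@@,@@,
step 8: ,,,@@,,,@@@@@@@
step 9: ,@,@@,@,@,,,,,@
step 10: @,@@@@,@,,@@@,,
step 11: ,@@,,@@,,,@,@,,

0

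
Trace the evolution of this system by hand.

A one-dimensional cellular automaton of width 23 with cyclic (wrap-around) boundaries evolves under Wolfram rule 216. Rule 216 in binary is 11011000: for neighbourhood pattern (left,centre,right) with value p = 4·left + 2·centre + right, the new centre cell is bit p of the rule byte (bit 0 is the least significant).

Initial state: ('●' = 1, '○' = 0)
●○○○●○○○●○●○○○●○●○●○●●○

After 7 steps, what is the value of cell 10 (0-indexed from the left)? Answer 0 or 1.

step 0: ●○○○●○○○●○●○○○●○●○●○●●○
step 1: ○●○○○●○○○○○●○○○○○○○○●●○
step 2: ○○●○○○●○○○○○●○○○○○○○●●●
step 3: ●○○●○○○●○○○○○●○○○○○○●●●
step 4: ●●○○●○○○●○○○○○●○○○○○●●●
step 5: ●●●○○●○○○●○○○○○●○○○○●●●
step 6: ●●●●○○●○○○●○○○○○●○○○●●●
step 7: ●●●●●○○●○○○●○○○○○●○○●●●

0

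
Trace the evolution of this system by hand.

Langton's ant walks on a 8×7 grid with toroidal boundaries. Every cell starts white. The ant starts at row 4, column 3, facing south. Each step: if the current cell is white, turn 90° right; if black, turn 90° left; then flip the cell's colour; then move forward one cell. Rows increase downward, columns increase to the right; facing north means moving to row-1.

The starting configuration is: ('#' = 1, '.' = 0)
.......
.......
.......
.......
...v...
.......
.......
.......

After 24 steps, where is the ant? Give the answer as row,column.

[0] .......
.......
.......
.......
...v...
.......
.......
.......
[1] .......
.......
.......
.......
..<#...
.......
.......
.......
[2] .......
.......
.......
..^....
..##...
.......
.......
.......
[3] .......
.......
.......
..#>...
..##...
.......
.......
.......
[4] .......
.......
.......
..##...
..#v...
.......
.......
.......
[5] .......
.......
.......
..##...
..#.>..
.......
.......
.......
[6] .......
.......
.......
..##...
..#.#..
....v..
.......
.......
[7] .......
.......
.......
..##...
..#.#..
...<#..
.......
.......
[8] .......
.......
.......
..##...
..#^#..
...##..
.......
.......
[9] .......
.......
.......
..##...
..##>..
...##..
.......
.......
[10] .......
.......
.......
..##^..
..##...
...##..
.......
.......
[11] .......
.......
.......
..###>.
..##...
...##..
.......
.......
[12] .......
.......
.......
..####.
..##.v.
...##..
.......
.......
[13] .......
.......
.......
..####.
..##<#.
...##..
.......
.......
[14] .......
.......
.......
..##^#.
..####.
...##..
.......
.......
[15] .......
.......
.......
..#<.#.
..####.
...##..
.......
.......
[16] .......
.......
.......
..#..#.
..#v##.
...##..
.......
.......
[17] .......
.......
.......
..#..#.
..#.>#.
...##..
.......
.......
[18] .......
.......
.......
..#.^#.
..#..#.
...##..
.......
.......
[19] .......
.......
.......
..#.#>.
..#..#.
...##..
.......
.......
[20] .......
.......
.....^.
..#.#..
..#..#.
...##..
.......
.......
[21] .......
.......
.....#>
..#.#..
..#..#.
...##..
.......
.......
[22] .......
.......
.....##
..#.#.v
..#..#.
...##..
.......
.......
[23] .......
.......
.....##
..#.#<#
..#..#.
...##..
.......
.......
[24] .......
.......
.....^#
..#.###
..#..#.
...##..
.......
.......

2,5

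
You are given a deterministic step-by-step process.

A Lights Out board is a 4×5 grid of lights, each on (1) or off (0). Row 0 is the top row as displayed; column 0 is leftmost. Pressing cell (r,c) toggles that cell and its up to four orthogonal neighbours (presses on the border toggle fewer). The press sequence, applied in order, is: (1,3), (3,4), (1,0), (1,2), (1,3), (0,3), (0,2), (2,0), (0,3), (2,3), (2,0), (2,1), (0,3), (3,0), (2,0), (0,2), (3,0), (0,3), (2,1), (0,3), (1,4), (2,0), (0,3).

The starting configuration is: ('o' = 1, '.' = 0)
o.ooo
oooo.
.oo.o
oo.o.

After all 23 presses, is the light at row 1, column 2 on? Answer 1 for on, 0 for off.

0

gen 0: o.ooo
oooo.
.oo.o
oo.o.
gen 1: o.o.o
oo..o
.oooo
oo.o.
gen 2: o.o.o
oo..o
.ooo.
oo..o
gen 3: ..o.o
....o
oooo.
oo..o
gen 4: ....o
.oooo
oo.o.
oo..o
gen 5: ...oo
.o...
oo...
oo..o
gen 6: ..o..
.o.o.
oo...
oo..o
gen 7: .o.o.
.ooo.
oo...
oo..o
gen 8: .o.o.
oooo.
.....
.o..o
gen 9: .oo.o
ooo..
.....
.o..o
gen 10: .oo.o
oooo.
..ooo
.o.oo
gen 11: .oo.o
.ooo.
ooooo
oo.oo
gen 12: .oo.o
..oo.
...oo
o..oo
gen 13: .o.o.
..o..
...oo
o..oo
gen 14: .o.o.
..o..
o..oo
.o.oo
gen 15: .o.o.
o.o..
.o.oo
oo.oo
gen 16: ..o..
o....
.o.oo
oo.oo
gen 17: ..o..
o....
oo.oo
...oo
gen 18: ...oo
o..o.
oo.oo
...oo
gen 19: ...oo
oo.o.
..ooo
.o.oo
gen 20: ..o..
oo...
..ooo
.o.oo
gen 21: ..o.o
oo.oo
..oo.
.o.oo
gen 22: ..o.o
.o.oo
oooo.
oo.oo
gen 23: ...o.
.o..o
oooo.
oo.oo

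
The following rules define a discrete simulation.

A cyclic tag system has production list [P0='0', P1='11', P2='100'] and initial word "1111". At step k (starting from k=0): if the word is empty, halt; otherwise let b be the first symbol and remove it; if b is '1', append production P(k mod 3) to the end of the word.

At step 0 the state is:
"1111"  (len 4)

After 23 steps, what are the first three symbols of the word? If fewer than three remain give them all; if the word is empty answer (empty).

100

gen 0: "1111"  (len 4)
gen 1: "1110"  (len 4)
gen 2: "11011"  (len 5)
gen 3: "1011100"  (len 7)
gen 4: "0111000"  (len 7)
gen 5: "111000"  (len 6)
gen 6: "11000100"  (len 8)
gen 7: "10001000"  (len 8)
gen 8: "000100011"  (len 9)
gen 9: "00100011"  (len 8)
gen 10: "0100011"  (len 7)
gen 11: "100011"  (len 6)
gen 12: "00011100"  (len 8)
gen 13: "0011100"  (len 7)
gen 14: "011100"  (len 6)
gen 15: "11100"  (len 5)
gen 16: "11000"  (len 5)
gen 17: "100011"  (len 6)
gen 18: "00011100"  (len 8)
gen 19: "0011100"  (len 7)
gen 20: "011100"  (len 6)
gen 21: "11100"  (len 5)
gen 22: "11000"  (len 5)
gen 23: "100011"  (len 6)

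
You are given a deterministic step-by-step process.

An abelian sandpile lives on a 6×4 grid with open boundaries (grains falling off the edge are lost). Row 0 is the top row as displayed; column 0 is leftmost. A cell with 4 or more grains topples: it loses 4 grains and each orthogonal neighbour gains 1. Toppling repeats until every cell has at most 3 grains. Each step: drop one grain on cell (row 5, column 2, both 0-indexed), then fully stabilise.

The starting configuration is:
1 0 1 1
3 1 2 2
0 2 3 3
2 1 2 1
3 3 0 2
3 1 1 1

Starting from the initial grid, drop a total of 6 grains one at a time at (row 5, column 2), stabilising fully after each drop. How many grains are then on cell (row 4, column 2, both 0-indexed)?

gen 0: 1 0 1 1
3 1 2 2
0 2 3 3
2 1 2 1
3 3 0 2
3 1 1 1
gen 1: 1 0 1 1
3 1 2 2
0 2 3 3
2 1 2 1
3 3 0 2
3 1 2 1
gen 2: 1 0 1 1
3 1 2 2
0 2 3 3
2 1 2 1
3 3 0 2
3 1 3 1
gen 3: 1 0 1 1
3 1 2 2
0 2 3 3
2 1 2 1
3 3 1 2
3 2 0 2
gen 4: 1 0 1 1
3 1 2 2
0 2 3 3
2 1 2 1
3 3 1 2
3 2 1 2
gen 5: 1 0 1 1
3 1 2 2
0 2 3 3
2 1 2 1
3 3 1 2
3 2 2 2
gen 6: 1 0 1 1
3 1 2 2
0 2 3 3
2 1 2 1
3 3 1 2
3 2 3 2

1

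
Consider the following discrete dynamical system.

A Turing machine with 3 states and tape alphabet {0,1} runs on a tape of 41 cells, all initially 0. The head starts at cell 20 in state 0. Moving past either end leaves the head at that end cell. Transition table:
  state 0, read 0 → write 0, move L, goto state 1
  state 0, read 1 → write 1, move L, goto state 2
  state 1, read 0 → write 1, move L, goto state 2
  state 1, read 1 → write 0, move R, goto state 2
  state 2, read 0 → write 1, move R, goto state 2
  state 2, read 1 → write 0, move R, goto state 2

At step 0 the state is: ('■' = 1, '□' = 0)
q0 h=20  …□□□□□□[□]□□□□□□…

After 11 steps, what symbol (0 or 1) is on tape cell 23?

gen 0: q0 h=20  …□□□□□□[□]□□□□□□…
gen 1: q1 h=19  …□□□□□□[□]□□□□□□…
gen 2: q2 h=18  …□□□□□□[□]■□□□□□…
gen 3: q2 h=19  …□□□□□■[■]□□□□□□…
gen 4: q2 h=20  …□□□□■□[□]□□□□□□…
gen 5: q2 h=21  …□□□■□■[□]□□□□□□…
gen 6: q2 h=22  …□□■□■■[□]□□□□□□…
gen 7: q2 h=23  …□■□■■■[□]□□□□□□…
gen 8: q2 h=24  …■□■■■■[□]□□□□□□…
gen 9: q2 h=25  …□■■■■■[□]□□□□□□…
gen 10: q2 h=26  …■■■■■■[□]□□□□□□…
gen 11: q2 h=27  …■■■■■■[□]□□□□□□…

1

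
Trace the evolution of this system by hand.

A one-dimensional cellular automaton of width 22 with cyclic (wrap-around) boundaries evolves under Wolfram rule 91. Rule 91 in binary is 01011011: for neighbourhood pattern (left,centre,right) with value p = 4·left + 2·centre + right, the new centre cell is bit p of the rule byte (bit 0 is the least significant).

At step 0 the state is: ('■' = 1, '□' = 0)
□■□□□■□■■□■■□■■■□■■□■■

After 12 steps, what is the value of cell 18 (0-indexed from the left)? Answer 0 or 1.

1

k=0  □■□□□■□■■□■■□■■■□■■□■■
k=1  □□■■■□□■■□■■□■□■□■■□■■
k=2  ■■■□■■■■■□■■□□□□□■■□■■
k=3  □□■□■□□□■□■■■■■■■■■□■□
k=4  ■■□□□■■■□□■□□□□□□□■□□■
k=5  □■■■■■□■■■□■■■■■■■□■■■
k=6  □■□□□■□■□■□■□□□□□■□■□■
k=7  □□■■■□□□□□□□■■■■■□□□□□
k=8  ■■■□■■■■■■■■■□□□■■■■■■
k=9  □□■□■□□□□□□□■■■■■□□□□□
k=10  ■■□□□■■■■■■■■□□□■■■■■■
k=11  □■■■■■□□□□□□■■■■■□□□□□
k=12  ■■□□□■■■■■■■■□□□■■■■■■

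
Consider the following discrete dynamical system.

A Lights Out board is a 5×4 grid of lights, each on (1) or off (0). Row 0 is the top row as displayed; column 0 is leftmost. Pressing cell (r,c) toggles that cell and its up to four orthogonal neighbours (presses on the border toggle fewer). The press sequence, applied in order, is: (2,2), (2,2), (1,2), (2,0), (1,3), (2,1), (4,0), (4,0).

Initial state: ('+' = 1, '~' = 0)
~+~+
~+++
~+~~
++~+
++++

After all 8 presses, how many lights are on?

13

0) ~+~+
~+++
~+~~
++~+
++++
1) ~+~+
~+~+
~~++
++++
++++
2) ~+~+
~+++
~+~~
++~+
++++
3) ~+++
~~~~
~++~
++~+
++++
4) ~+++
+~~~
+~+~
~+~+
++++
5) ~++~
+~++
+~++
~+~+
++++
6) ~++~
++++
~+~+
~~~+
++++
7) ~++~
++++
~+~+
+~~+
~~++
8) ~++~
++++
~+~+
~~~+
++++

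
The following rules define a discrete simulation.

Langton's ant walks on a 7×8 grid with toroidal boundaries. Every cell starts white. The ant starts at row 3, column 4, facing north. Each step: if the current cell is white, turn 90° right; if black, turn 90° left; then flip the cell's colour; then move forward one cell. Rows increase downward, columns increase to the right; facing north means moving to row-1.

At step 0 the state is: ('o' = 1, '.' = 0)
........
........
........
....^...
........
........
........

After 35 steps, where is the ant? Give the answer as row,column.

k=0  ........
........
........
....^...
........
........
........
k=1  ........
........
........
....o>..
........
........
........
k=2  ........
........
........
....oo..
.....v..
........
........
k=3  ........
........
........
....oo..
....<o..
........
........
k=4  ........
........
........
....^o..
....oo..
........
........
k=5  ........
........
........
...<.o..
....oo..
........
........
k=6  ........
........
...^....
...o.o..
....oo..
........
........
k=7  ........
........
...o>...
...o.o..
....oo..
........
........
k=8  ........
........
...oo...
...ovo..
....oo..
........
........
k=9  ........
........
...oo...
...<oo..
....oo..
........
........
k=10  ........
........
...oo...
....oo..
...voo..
........
........
k=11  ........
........
...oo...
....oo..
..<ooo..
........
........
k=12  ........
........
...oo...
..^.oo..
..oooo..
........
........
k=13  ........
........
...oo...
..o>oo..
..oooo..
........
........
k=14  ........
........
...oo...
..oooo..
..ovoo..
........
........
k=15  ........
........
...oo...
..oooo..
..o.>o..
........
........
k=16  ........
........
...oo...
..oo^o..
..o..o..
........
........
k=17  ........
........
...oo...
..o<.o..
..o..o..
........
........
k=18  ........
........
...oo...
..o..o..
..ov.o..
........
........
k=19  ........
........
...oo...
..o..o..
..<o.o..
........
........
k=20  ........
........
...oo...
..o..o..
...o.o..
..v.....
........
k=21  ........
........
...oo...
..o..o..
...o.o..
.<o.....
........
k=22  ........
........
...oo...
..o..o..
.^.o.o..
.oo.....
........
k=23  ........
........
...oo...
..o..o..
.o>o.o..
.oo.....
........
k=24  ........
........
...oo...
..o..o..
.ooo.o..
.ov.....
........
k=25  ........
........
...oo...
..o..o..
.ooo.o..
.o.>....
........
k=26  ........
........
...oo...
..o..o..
.ooo.o..
.o.o....
...v....
k=27  ........
........
...oo...
..o..o..
.ooo.o..
.o.o....
..<o....
k=28  ........
........
...oo...
..o..o..
.ooo.o..
.o^o....
..oo....
k=29  ........
........
...oo...
..o..o..
.ooo.o..
.oo>....
..oo....
k=30  ........
........
...oo...
..o..o..
.oo^.o..
.oo.....
..oo....
k=31  ........
........
...oo...
..o..o..
.o<..o..
.oo.....
..oo....
k=32  ........
........
...oo...
..o..o..
.o...o..
.ov.....
..oo....
k=33  ........
........
...oo...
..o..o..
.o...o..
.o.>....
..oo....
k=34  ........
........
...oo...
..o..o..
.o...o..
.o.o....
..ov....
k=35  ........
........
...oo...
..o..o..
.o...o..
.o.o....
..o.>...

6,4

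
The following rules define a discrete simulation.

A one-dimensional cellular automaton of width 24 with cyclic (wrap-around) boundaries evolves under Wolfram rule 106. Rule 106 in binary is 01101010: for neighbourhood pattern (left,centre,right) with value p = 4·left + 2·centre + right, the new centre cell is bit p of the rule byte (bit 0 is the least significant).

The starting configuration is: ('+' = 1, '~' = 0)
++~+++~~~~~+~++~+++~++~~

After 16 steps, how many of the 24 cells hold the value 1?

11

0) ++~+++~~~~~+~++~+++~++~~
1) ++++~+~~~~+~+++++~++++~+
2) ~~~++~~~~+~++~~~+++~~+++
3) ~~+++~~~+~+++~~++~+~++~+
4) ~++~+~~+~++~+~++++~++++~
5) ++++~~+~++++~++~~+++~~+~
6) +~~+~+~++~~++++~++~+~+~+
7) +~+~+~+++~++~~+++++~+~++
8) ++~+~++~++++~++~~~++~++~
9) +++~+++++~~++++~~+++++++
10) ~~+++~~~+~++~~+~++~~~~~~
11) ~++~+~~+~+++~+~+++~~~~~~
12) ++++~~+~++~++~++~+~~~~~~
13) +~~+~+~++++++++++~~~~~~+
14) +~+~+~++~~~~~~~~+~~~~~++
15) ++~+~+++~~~~~~~+~~~~~++~
16) +++~++~+~~~~~~+~~~~~++++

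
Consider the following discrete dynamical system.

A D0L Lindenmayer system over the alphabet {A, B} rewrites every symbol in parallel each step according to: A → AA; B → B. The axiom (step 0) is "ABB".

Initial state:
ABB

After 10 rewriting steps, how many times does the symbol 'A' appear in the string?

1024

gen 0: ABB
gen 1: AABB
gen 2: AAAABB
gen 3: AAAAAAAABB
gen 4: AAAAAAAAAAAAAAAABB
gen 5: AAAAAAAAAAAAAAAAAAAAAAAAAAAAAAAABB
gen 6: AAAAAAAAAAAAAAAAAAAAAAAAAAAAAAAAAAAAAAAAAAAAAAAAAAAAAAAAAAAAAAAABB
gen 7: AAAAAAAAAAAAAAAAAAAAAAAAAAAAAAAAAAAAAAAAAAAAAAAAAAAAAAAAAA…AAAAAAAAAAAAAAAAAAAAAAAAAAAAAAAAAAAAAAAAAAAAAAAAAAAAAAAABB  (len 130)
gen 8: AAAAAAAAAAAAAAAAAAAAAAAAAAAAAAAAAAAAAAAAAAAAAAAAAAAAAAAAAA…AAAAAAAAAAAAAAAAAAAAAAAAAAAAAAAAAAAAAAAAAAAAAAAAAAAAAAAABB  (len 258)
gen 9: AAAAAAAAAAAAAAAAAAAAAAAAAAAAAAAAAAAAAAAAAAAAAAAAAAAAAAAAAA…AAAAAAAAAAAAAAAAAAAAAAAAAAAAAAAAAAAAAAAAAAAAAAAAAAAAAAAABB  (len 514)
gen 10: AAAAAAAAAAAAAAAAAAAAAAAAAAAAAAAAAAAAAAAAAAAAAAAAAAAAAAAAAA…AAAAAAAAAAAAAAAAAAAAAAAAAAAAAAAAAAAAAAAAAAAAAAAAAAAAAAAABB  (len 1026)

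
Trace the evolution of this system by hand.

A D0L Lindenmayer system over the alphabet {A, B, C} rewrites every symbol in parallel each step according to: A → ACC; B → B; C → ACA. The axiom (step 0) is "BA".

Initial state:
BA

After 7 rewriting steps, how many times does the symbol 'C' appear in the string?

1094

t=0: BA
t=1: BACC
t=2: BACCACAACA
t=3: BACCACAACAACCACAACCACCACAACC
t=4: BACCACAACAACCACAACCACCACAACCACCACAACAACCACAACCACCACAACAACCACAACAACCACAACCACCACAACA
t=5: BACCACAACAACCACAACCACCACAACCACCACAACAACCACAACCACCACAACAACC…AACCACCACAACAACCACAACCACCACAACAACCACAACAACCACAACCACCACAACC  (len 244)
t=6: BACCACAACAACCACAACCACCACAACCACCACAACAACCACAACCACCACAACAACC…AACCACCACAACAACCACAACCACCACAACAACCACAACAACCACAACCACCACAACA  (len 730)
t=7: BACCACAACAACCACAACCACCACAACCACCACAACAACCACAACCACCACAACAACC…AACCACCACAACAACCACAACCACCACAACAACCACAACAACCACAACCACCACAACC  (len 2188)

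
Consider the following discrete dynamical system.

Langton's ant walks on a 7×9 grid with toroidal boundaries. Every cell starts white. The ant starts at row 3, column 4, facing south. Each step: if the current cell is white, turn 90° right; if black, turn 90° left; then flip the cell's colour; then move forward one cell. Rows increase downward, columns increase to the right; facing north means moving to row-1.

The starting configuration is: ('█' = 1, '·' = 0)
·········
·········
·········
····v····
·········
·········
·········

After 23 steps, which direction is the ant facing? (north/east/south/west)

west

gen 0: ·········
·········
·········
····v····
·········
·········
·········
gen 1: ·········
·········
·········
···<█····
·········
·········
·········
gen 2: ·········
·········
···^·····
···██····
·········
·········
·········
gen 3: ·········
·········
···█>····
···██····
·········
·········
·········
gen 4: ·········
·········
···██····
···█v····
·········
·········
·········
gen 5: ·········
·········
···██····
···█·>···
·········
·········
·········
gen 6: ·········
·········
···██····
···█·█···
·····v···
·········
·········
gen 7: ·········
·········
···██····
···█·█···
····<█···
·········
·········
gen 8: ·········
·········
···██····
···█^█···
····██···
·········
·········
gen 9: ·········
·········
···██····
···██>···
····██···
·········
·········
gen 10: ·········
·········
···██^···
···██····
····██···
·········
·········
gen 11: ·········
·········
···███>··
···██····
····██···
·········
·········
gen 12: ·········
·········
···████··
···██·v··
····██···
·········
·········
gen 13: ·········
·········
···████··
···██<█··
····██···
·········
·········
gen 14: ·········
·········
···██^█··
···████··
····██···
·········
·········
gen 15: ·········
·········
···█<·█··
···████··
····██···
·········
·········
gen 16: ·········
·········
···█··█··
···█v██··
····██···
·········
·········
gen 17: ·········
·········
···█··█··
···█·>█··
····██···
·········
·········
gen 18: ·········
·········
···█·^█··
···█··█··
····██···
·········
·········
gen 19: ·········
·········
···█·█>··
···█··█··
····██···
·········
·········
gen 20: ·········
······^··
···█·█···
···█··█··
····██···
·········
·········
gen 21: ·········
······█>·
···█·█···
···█··█··
····██···
·········
·········
gen 22: ·········
······██·
···█·█·v·
···█··█··
····██···
·········
·········
gen 23: ·········
······██·
···█·█<█·
···█··█··
····██···
·········
·········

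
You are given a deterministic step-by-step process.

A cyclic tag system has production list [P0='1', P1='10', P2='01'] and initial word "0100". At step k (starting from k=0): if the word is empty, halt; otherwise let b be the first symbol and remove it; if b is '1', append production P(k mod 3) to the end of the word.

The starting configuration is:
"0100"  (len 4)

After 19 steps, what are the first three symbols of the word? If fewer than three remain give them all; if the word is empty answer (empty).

01

step 0: "0100"  (len 4)
step 1: "100"  (len 3)
step 2: "0010"  (len 4)
step 3: "010"  (len 3)
step 4: "10"  (len 2)
step 5: "010"  (len 3)
step 6: "10"  (len 2)
step 7: "01"  (len 2)
step 8: "1"  (len 1)
step 9: "01"  (len 2)
step 10: "1"  (len 1)
step 11: "10"  (len 2)
step 12: "001"  (len 3)
step 13: "01"  (len 2)
step 14: "1"  (len 1)
step 15: "01"  (len 2)
step 16: "1"  (len 1)
step 17: "10"  (len 2)
step 18: "001"  (len 3)
step 19: "01"  (len 2)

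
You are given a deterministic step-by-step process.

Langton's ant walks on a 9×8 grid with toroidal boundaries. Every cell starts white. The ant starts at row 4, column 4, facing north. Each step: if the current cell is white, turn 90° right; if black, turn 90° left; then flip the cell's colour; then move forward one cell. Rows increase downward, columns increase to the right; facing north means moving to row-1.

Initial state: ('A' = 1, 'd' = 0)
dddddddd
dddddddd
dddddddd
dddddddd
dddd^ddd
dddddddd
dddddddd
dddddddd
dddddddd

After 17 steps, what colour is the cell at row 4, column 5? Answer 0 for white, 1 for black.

k=0  dddddddd
dddddddd
dddddddd
dddddddd
dddd^ddd
dddddddd
dddddddd
dddddddd
dddddddd
k=1  dddddddd
dddddddd
dddddddd
dddddddd
ddddA>dd
dddddddd
dddddddd
dddddddd
dddddddd
k=2  dddddddd
dddddddd
dddddddd
dddddddd
ddddAAdd
dddddvdd
dddddddd
dddddddd
dddddddd
k=3  dddddddd
dddddddd
dddddddd
dddddddd
ddddAAdd
dddd<Add
dddddddd
dddddddd
dddddddd
k=4  dddddddd
dddddddd
dddddddd
dddddddd
dddd^Add
ddddAAdd
dddddddd
dddddddd
dddddddd
k=5  dddddddd
dddddddd
dddddddd
dddddddd
ddd<dAdd
ddddAAdd
dddddddd
dddddddd
dddddddd
k=6  dddddddd
dddddddd
dddddddd
ddd^dddd
dddAdAdd
ddddAAdd
dddddddd
dddddddd
dddddddd
k=7  dddddddd
dddddddd
dddddddd
dddA>ddd
dddAdAdd
ddddAAdd
dddddddd
dddddddd
dddddddd
k=8  dddddddd
dddddddd
dddddddd
dddAAddd
dddAvAdd
ddddAAdd
dddddddd
dddddddd
dddddddd
k=9  dddddddd
dddddddd
dddddddd
dddAAddd
ddd<AAdd
ddddAAdd
dddddddd
dddddddd
dddddddd
k=10  dddddddd
dddddddd
dddddddd
dddAAddd
ddddAAdd
dddvAAdd
dddddddd
dddddddd
dddddddd
k=11  dddddddd
dddddddd
dddddddd
dddAAddd
ddddAAdd
dd<AAAdd
dddddddd
dddddddd
dddddddd
k=12  dddddddd
dddddddd
dddddddd
dddAAddd
dd^dAAdd
ddAAAAdd
dddddddd
dddddddd
dddddddd
k=13  dddddddd
dddddddd
dddddddd
dddAAddd
ddA>AAdd
ddAAAAdd
dddddddd
dddddddd
dddddddd
k=14  dddddddd
dddddddd
dddddddd
dddAAddd
ddAAAAdd
ddAvAAdd
dddddddd
dddddddd
dddddddd
k=15  dddddddd
dddddddd
dddddddd
dddAAddd
ddAAAAdd
ddAd>Add
dddddddd
dddddddd
dddddddd
k=16  dddddddd
dddddddd
dddddddd
dddAAddd
ddAA^Add
ddAddAdd
dddddddd
dddddddd
dddddddd
k=17  dddddddd
dddddddd
dddddddd
dddAAddd
ddA<dAdd
ddAddAdd
dddddddd
dddddddd
dddddddd

1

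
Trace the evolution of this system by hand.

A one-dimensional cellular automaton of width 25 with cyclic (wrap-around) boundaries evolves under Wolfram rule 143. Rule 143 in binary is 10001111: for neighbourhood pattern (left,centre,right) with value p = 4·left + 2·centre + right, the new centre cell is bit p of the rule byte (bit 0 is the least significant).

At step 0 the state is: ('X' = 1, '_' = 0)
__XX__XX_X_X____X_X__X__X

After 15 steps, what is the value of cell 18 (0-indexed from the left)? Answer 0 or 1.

step 0: __XX__XX_X_X____X_X__X__X
step 1: _XX__XX__X_X_XXXX_X_XX_XX
step 2: _X__XX__XX_X_XXX__X_X__X_
step 3: XX_XX__XX__X_XX__XX_X_XX_
step 4: X__X__XX__XX_X__XX__X_X__
step 5: X_XX_XX__XX__X_XX__XX_X_X
step 6: __X__X__XX__XX_X__XX__X_X
step 7: _XX_XX_XX__XX__X_XX__XX_X
step 8: _X__X__X__XX__XX_X__XX__X
step 9: _X_XX_XX_XX__XX__X_XX__XX
step 10: _X_X__X__X__XX__XX_X__XX_
step 11: XX_X_XX_XX_XX__XX__X_XX__
step 12: X__X_X__X__X__XX__XX_X__X
step 13: __XX_X_XX_XX_XX__XX__X_XX
step 14: _XX__X_X__X__X__XX__XX_X_
step 15: XX__XX_X_XX_XX_XX__XX__X_

0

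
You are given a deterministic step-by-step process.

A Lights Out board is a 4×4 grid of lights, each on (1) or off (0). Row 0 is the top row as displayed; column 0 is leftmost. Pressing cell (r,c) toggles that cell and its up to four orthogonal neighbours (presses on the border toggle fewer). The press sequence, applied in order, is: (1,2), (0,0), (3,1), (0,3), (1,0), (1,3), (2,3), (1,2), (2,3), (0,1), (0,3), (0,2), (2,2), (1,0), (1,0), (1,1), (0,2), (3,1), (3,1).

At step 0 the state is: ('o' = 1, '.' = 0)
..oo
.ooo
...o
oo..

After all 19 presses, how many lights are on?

7

step 0: ..oo
.ooo
...o
oo..
step 1: ...o
....
..oo
oo..
step 2: oo.o
o...
..oo
oo..
step 3: oo.o
o...
.ooo
..o.
step 4: ooo.
o..o
.ooo
..o.
step 5: .oo.
.o.o
oooo
..o.
step 6: .ooo
.oo.
ooo.
..o.
step 7: .ooo
.ooo
oo.o
..oo
step 8: .o.o
....
oooo
..oo
step 9: .o.o
...o
oo..
..o.
step 10: o.oo
.o.o
oo..
..o.
step 11: o...
.o..
oo..
..o.
step 12: oooo
.oo.
oo..
..o.
step 13: oooo
.o..
o.oo
....
step 14: .ooo
o...
..oo
....
step 15: oooo
.o..
o.oo
....
step 16: o.oo
o.o.
oooo
....
step 17: oo..
o...
oooo
....
step 18: oo..
o...
o.oo
ooo.
step 19: oo..
o...
oooo
....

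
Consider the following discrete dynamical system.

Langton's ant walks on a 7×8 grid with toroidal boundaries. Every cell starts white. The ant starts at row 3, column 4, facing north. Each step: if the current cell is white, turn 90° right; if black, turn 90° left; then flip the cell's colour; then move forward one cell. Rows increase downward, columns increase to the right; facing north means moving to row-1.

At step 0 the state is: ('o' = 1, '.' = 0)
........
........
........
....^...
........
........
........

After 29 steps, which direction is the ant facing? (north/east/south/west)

east

gen 0: ........
........
........
....^...
........
........
........
gen 1: ........
........
........
....o>..
........
........
........
gen 2: ........
........
........
....oo..
.....v..
........
........
gen 3: ........
........
........
....oo..
....<o..
........
........
gen 4: ........
........
........
....^o..
....oo..
........
........
gen 5: ........
........
........
...<.o..
....oo..
........
........
gen 6: ........
........
...^....
...o.o..
....oo..
........
........
gen 7: ........
........
...o>...
...o.o..
....oo..
........
........
gen 8: ........
........
...oo...
...ovo..
....oo..
........
........
gen 9: ........
........
...oo...
...<oo..
....oo..
........
........
gen 10: ........
........
...oo...
....oo..
...voo..
........
........
gen 11: ........
........
...oo...
....oo..
..<ooo..
........
........
gen 12: ........
........
...oo...
..^.oo..
..oooo..
........
........
gen 13: ........
........
...oo...
..o>oo..
..oooo..
........
........
gen 14: ........
........
...oo...
..oooo..
..ovoo..
........
........
gen 15: ........
........
...oo...
..oooo..
..o.>o..
........
........
gen 16: ........
........
...oo...
..oo^o..
..o..o..
........
........
gen 17: ........
........
...oo...
..o<.o..
..o..o..
........
........
gen 18: ........
........
...oo...
..o..o..
..ov.o..
........
........
gen 19: ........
........
...oo...
..o..o..
..<o.o..
........
........
gen 20: ........
........
...oo...
..o..o..
...o.o..
..v.....
........
gen 21: ........
........
...oo...
..o..o..
...o.o..
.<o.....
........
gen 22: ........
........
...oo...
..o..o..
.^.o.o..
.oo.....
........
gen 23: ........
........
...oo...
..o..o..
.o>o.o..
.oo.....
........
gen 24: ........
........
...oo...
..o..o..
.ooo.o..
.ov.....
........
gen 25: ........
........
...oo...
..o..o..
.ooo.o..
.o.>....
........
gen 26: ........
........
...oo...
..o..o..
.ooo.o..
.o.o....
...v....
gen 27: ........
........
...oo...
..o..o..
.ooo.o..
.o.o....
..<o....
gen 28: ........
........
...oo...
..o..o..
.ooo.o..
.o^o....
..oo....
gen 29: ........
........
...oo...
..o..o..
.ooo.o..
.oo>....
..oo....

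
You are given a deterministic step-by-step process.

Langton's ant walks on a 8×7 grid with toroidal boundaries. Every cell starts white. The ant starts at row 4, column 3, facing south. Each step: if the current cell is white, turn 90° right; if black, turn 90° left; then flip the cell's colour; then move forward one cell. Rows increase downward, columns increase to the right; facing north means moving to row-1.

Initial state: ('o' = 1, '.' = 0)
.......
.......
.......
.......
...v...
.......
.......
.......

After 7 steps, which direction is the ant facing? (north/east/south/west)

0) .......
.......
.......
.......
...v...
.......
.......
.......
1) .......
.......
.......
.......
..<o...
.......
.......
.......
2) .......
.......
.......
..^....
..oo...
.......
.......
.......
3) .......
.......
.......
..o>...
..oo...
.......
.......
.......
4) .......
.......
.......
..oo...
..ov...
.......
.......
.......
5) .......
.......
.......
..oo...
..o.>..
.......
.......
.......
6) .......
.......
.......
..oo...
..o.o..
....v..
.......
.......
7) .......
.......
.......
..oo...
..o.o..
...<o..
.......
.......

west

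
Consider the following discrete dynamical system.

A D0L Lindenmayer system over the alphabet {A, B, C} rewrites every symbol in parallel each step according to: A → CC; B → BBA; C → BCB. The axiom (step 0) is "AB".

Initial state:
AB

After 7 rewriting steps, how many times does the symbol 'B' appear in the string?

step 0: AB
step 1: CCBBA
step 2: BCBBCBBBABBACC
step 3: BBABCBBBABBABCBBBABBABBACCBBABBACCBCBBCB
step 4: BBABBACCBBABCBBBABBABBACCBBABBACCBBABCBBBABBABBACCBBABBACCBBABBACCBCBBCBBBABBACCBBABBACCBCBBCBBBABCBBBABBABCBBBA
step 5: BBABBACCBBABBACCBCBBCBBBABBACCBBABCBBBABBABBACCBBABBACCBBA…BABCBBBABBABBACCBBABCBBBABBABBACCBBABBACCBBABCBBBABBABBACC  (len 312)
step 6: BBABBACCBBABBACCBCBBCBBBABBACCBBABBACCBCBBCBBBABCBBBABBABC…BBACCBCBBCBBBABBACCBBABCBBBABBABBACCBBABBACCBBABBACCBCBBCB  (len 872)
step 7: BBABBACCBBABBACCBCBBCBBBABBACCBBABBACCBCBBCBBBABCBBBABBABC…BACCBBABBACCBCBBCBBBABBACCBBABBACCBCBBCBBBABCBBBABBABCBBBA  (len 2440)

1392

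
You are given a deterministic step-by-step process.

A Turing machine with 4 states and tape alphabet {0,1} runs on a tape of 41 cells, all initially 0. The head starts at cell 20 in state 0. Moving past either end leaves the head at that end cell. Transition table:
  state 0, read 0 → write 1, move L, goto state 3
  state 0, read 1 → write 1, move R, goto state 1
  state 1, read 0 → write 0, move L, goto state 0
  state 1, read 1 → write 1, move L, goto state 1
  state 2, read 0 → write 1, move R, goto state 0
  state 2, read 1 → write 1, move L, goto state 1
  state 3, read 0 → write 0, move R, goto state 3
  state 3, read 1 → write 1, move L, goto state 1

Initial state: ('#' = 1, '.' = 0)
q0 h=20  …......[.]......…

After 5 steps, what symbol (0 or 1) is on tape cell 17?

0

step 0: q0 h=20  …......[.]......…
step 1: q3 h=19  …......[.]#.....…
step 2: q3 h=20  …......[#]......…
step 3: q1 h=19  …......[.]#.....…
step 4: q0 h=18  …......[.].#....…
step 5: q3 h=17  …......[.]#.#...…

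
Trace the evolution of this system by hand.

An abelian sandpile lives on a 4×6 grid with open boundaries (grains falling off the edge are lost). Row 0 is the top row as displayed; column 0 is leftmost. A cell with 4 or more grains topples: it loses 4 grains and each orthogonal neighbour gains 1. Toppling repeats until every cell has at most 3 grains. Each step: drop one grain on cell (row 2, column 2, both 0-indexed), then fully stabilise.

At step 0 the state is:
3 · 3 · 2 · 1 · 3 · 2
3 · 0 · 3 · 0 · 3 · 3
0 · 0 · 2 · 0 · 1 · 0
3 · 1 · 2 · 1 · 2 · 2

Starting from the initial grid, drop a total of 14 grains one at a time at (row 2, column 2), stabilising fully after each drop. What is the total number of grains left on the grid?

48

t=0: 3 · 3 · 2 · 1 · 3 · 2
3 · 0 · 3 · 0 · 3 · 3
0 · 0 · 2 · 0 · 1 · 0
3 · 1 · 2 · 1 · 2 · 2
t=1: 3 · 3 · 2 · 1 · 3 · 2
3 · 0 · 3 · 0 · 3 · 3
0 · 0 · 3 · 0 · 1 · 0
3 · 1 · 2 · 1 · 2 · 2
t=2: 3 · 3 · 3 · 1 · 3 · 2
3 · 1 · 0 · 1 · 3 · 3
0 · 1 · 1 · 1 · 1 · 0
3 · 1 · 3 · 1 · 2 · 2
t=3: 3 · 3 · 3 · 1 · 3 · 2
3 · 1 · 0 · 1 · 3 · 3
0 · 1 · 2 · 1 · 1 · 0
3 · 1 · 3 · 1 · 2 · 2
t=4: 3 · 3 · 3 · 1 · 3 · 2
3 · 1 · 0 · 1 · 3 · 3
0 · 1 · 3 · 1 · 1 · 0
3 · 1 · 3 · 1 · 2 · 2
t=5: 3 · 3 · 3 · 1 · 3 · 2
3 · 1 · 1 · 1 · 3 · 3
0 · 2 · 1 · 2 · 1 · 0
3 · 2 · 0 · 2 · 2 · 2
t=6: 3 · 3 · 3 · 1 · 3 · 2
3 · 1 · 1 · 1 · 3 · 3
0 · 2 · 2 · 2 · 1 · 0
3 · 2 · 0 · 2 · 2 · 2
t=7: 3 · 3 · 3 · 1 · 3 · 2
3 · 1 · 1 · 1 · 3 · 3
0 · 2 · 3 · 2 · 1 · 0
3 · 2 · 0 · 2 · 2 · 2
t=8: 3 · 3 · 3 · 1 · 3 · 2
3 · 1 · 2 · 1 · 3 · 3
0 · 3 · 0 · 3 · 1 · 0
3 · 2 · 1 · 2 · 2 · 2
t=9: 3 · 3 · 3 · 1 · 3 · 2
3 · 1 · 2 · 1 · 3 · 3
0 · 3 · 1 · 3 · 1 · 0
3 · 2 · 1 · 2 · 2 · 2
t=10: 3 · 3 · 3 · 1 · 3 · 2
3 · 1 · 2 · 1 · 3 · 3
0 · 3 · 2 · 3 · 1 · 0
3 · 2 · 1 · 2 · 2 · 2
t=11: 3 · 3 · 3 · 1 · 3 · 2
3 · 1 · 2 · 1 · 3 · 3
0 · 3 · 3 · 3 · 1 · 0
3 · 2 · 1 · 2 · 2 · 2
t=12: 3 · 3 · 3 · 1 · 3 · 2
3 · 2 · 3 · 2 · 3 · 3
1 · 0 · 2 · 0 · 2 · 0
3 · 3 · 2 · 3 · 2 · 2
t=13: 3 · 3 · 3 · 1 · 3 · 2
3 · 2 · 3 · 2 · 3 · 3
1 · 0 · 3 · 0 · 2 · 0
3 · 3 · 2 · 3 · 2 · 2
t=14: 1 · 2 · 1 · 2 · 3 · 2
1 · 1 · 2 · 3 · 3 · 3
2 · 2 · 1 · 1 · 2 · 0
3 · 3 · 3 · 3 · 2 · 2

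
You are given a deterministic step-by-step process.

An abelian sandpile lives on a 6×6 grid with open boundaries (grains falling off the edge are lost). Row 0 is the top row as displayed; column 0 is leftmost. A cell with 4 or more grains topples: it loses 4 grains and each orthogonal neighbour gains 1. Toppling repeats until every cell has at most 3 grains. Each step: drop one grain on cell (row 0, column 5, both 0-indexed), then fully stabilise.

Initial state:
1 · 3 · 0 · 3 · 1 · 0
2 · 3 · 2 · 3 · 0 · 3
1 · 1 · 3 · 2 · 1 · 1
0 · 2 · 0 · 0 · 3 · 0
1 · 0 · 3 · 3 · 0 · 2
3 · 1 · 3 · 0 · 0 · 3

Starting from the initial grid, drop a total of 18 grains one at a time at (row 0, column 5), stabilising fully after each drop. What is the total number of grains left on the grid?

57

gen 0: 1 · 3 · 0 · 3 · 1 · 0
2 · 3 · 2 · 3 · 0 · 3
1 · 1 · 3 · 2 · 1 · 1
0 · 2 · 0 · 0 · 3 · 0
1 · 0 · 3 · 3 · 0 · 2
3 · 1 · 3 · 0 · 0 · 3
gen 1: 1 · 3 · 0 · 3 · 1 · 1
2 · 3 · 2 · 3 · 0 · 3
1 · 1 · 3 · 2 · 1 · 1
0 · 2 · 0 · 0 · 3 · 0
1 · 0 · 3 · 3 · 0 · 2
3 · 1 · 3 · 0 · 0 · 3
gen 2: 1 · 3 · 0 · 3 · 1 · 2
2 · 3 · 2 · 3 · 0 · 3
1 · 1 · 3 · 2 · 1 · 1
0 · 2 · 0 · 0 · 3 · 0
1 · 0 · 3 · 3 · 0 · 2
3 · 1 · 3 · 0 · 0 · 3
gen 3: 1 · 3 · 0 · 3 · 1 · 3
2 · 3 · 2 · 3 · 0 · 3
1 · 1 · 3 · 2 · 1 · 1
0 · 2 · 0 · 0 · 3 · 0
1 · 0 · 3 · 3 · 0 · 2
3 · 1 · 3 · 0 · 0 · 3
gen 4: 1 · 3 · 0 · 3 · 2 · 1
2 · 3 · 2 · 3 · 1 · 0
1 · 1 · 3 · 2 · 1 · 2
0 · 2 · 0 · 0 · 3 · 0
1 · 0 · 3 · 3 · 0 · 2
3 · 1 · 3 · 0 · 0 · 3
gen 5: 1 · 3 · 0 · 3 · 2 · 2
2 · 3 · 2 · 3 · 1 · 0
1 · 1 · 3 · 2 · 1 · 2
0 · 2 · 0 · 0 · 3 · 0
1 · 0 · 3 · 3 · 0 · 2
3 · 1 · 3 · 0 · 0 · 3
gen 6: 1 · 3 · 0 · 3 · 2 · 3
2 · 3 · 2 · 3 · 1 · 0
1 · 1 · 3 · 2 · 1 · 2
0 · 2 · 0 · 0 · 3 · 0
1 · 0 · 3 · 3 · 0 · 2
3 · 1 · 3 · 0 · 0 · 3
gen 7: 1 · 3 · 0 · 3 · 3 · 0
2 · 3 · 2 · 3 · 1 · 1
1 · 1 · 3 · 2 · 1 · 2
0 · 2 · 0 · 0 · 3 · 0
1 · 0 · 3 · 3 · 0 · 2
3 · 1 · 3 · 0 · 0 · 3
gen 8: 1 · 3 · 0 · 3 · 3 · 1
2 · 3 · 2 · 3 · 1 · 1
1 · 1 · 3 · 2 · 1 · 2
0 · 2 · 0 · 0 · 3 · 0
1 · 0 · 3 · 3 · 0 · 2
3 · 1 · 3 · 0 · 0 · 3
gen 9: 1 · 3 · 0 · 3 · 3 · 2
2 · 3 · 2 · 3 · 1 · 1
1 · 1 · 3 · 2 · 1 · 2
0 · 2 · 0 · 0 · 3 · 0
1 · 0 · 3 · 3 · 0 · 2
3 · 1 · 3 · 0 · 0 · 3
gen 10: 1 · 3 · 0 · 3 · 3 · 3
2 · 3 · 2 · 3 · 1 · 1
1 · 1 · 3 · 2 · 1 · 2
0 · 2 · 0 · 0 · 3 · 0
1 · 0 · 3 · 3 · 0 · 2
3 · 1 · 3 · 0 · 0 · 3
gen 11: 1 · 3 · 1 · 1 · 1 · 1
2 · 3 · 3 · 0 · 3 · 2
1 · 1 · 3 · 3 · 1 · 2
0 · 2 · 0 · 0 · 3 · 0
1 · 0 · 3 · 3 · 0 · 2
3 · 1 · 3 · 0 · 0 · 3
gen 12: 1 · 3 · 1 · 1 · 1 · 2
2 · 3 · 3 · 0 · 3 · 2
1 · 1 · 3 · 3 · 1 · 2
0 · 2 · 0 · 0 · 3 · 0
1 · 0 · 3 · 3 · 0 · 2
3 · 1 · 3 · 0 · 0 · 3
gen 13: 1 · 3 · 1 · 1 · 1 · 3
2 · 3 · 3 · 0 · 3 · 2
1 · 1 · 3 · 3 · 1 · 2
0 · 2 · 0 · 0 · 3 · 0
1 · 0 · 3 · 3 · 0 · 2
3 · 1 · 3 · 0 · 0 · 3
gen 14: 1 · 3 · 1 · 1 · 2 · 0
2 · 3 · 3 · 0 · 3 · 3
1 · 1 · 3 · 3 · 1 · 2
0 · 2 · 0 · 0 · 3 · 0
1 · 0 · 3 · 3 · 0 · 2
3 · 1 · 3 · 0 · 0 · 3
gen 15: 1 · 3 · 1 · 1 · 2 · 1
2 · 3 · 3 · 0 · 3 · 3
1 · 1 · 3 · 3 · 1 · 2
0 · 2 · 0 · 0 · 3 · 0
1 · 0 · 3 · 3 · 0 · 2
3 · 1 · 3 · 0 · 0 · 3
gen 16: 1 · 3 · 1 · 1 · 2 · 2
2 · 3 · 3 · 0 · 3 · 3
1 · 1 · 3 · 3 · 1 · 2
0 · 2 · 0 · 0 · 3 · 0
1 · 0 · 3 · 3 · 0 · 2
3 · 1 · 3 · 0 · 0 · 3
gen 17: 1 · 3 · 1 · 1 · 2 · 3
2 · 3 · 3 · 0 · 3 · 3
1 · 1 · 3 · 3 · 1 · 2
0 · 2 · 0 · 0 · 3 · 0
1 · 0 · 3 · 3 · 0 · 2
3 · 1 · 3 · 0 · 0 · 3
gen 18: 1 · 3 · 1 · 2 · 0 · 2
2 · 3 · 3 · 1 · 1 · 1
1 · 1 · 3 · 3 · 2 · 3
0 · 2 · 0 · 0 · 3 · 0
1 · 0 · 3 · 3 · 0 · 2
3 · 1 · 3 · 0 · 0 · 3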